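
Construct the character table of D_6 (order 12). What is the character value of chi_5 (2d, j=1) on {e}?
Conjugacy classes: {e} of size 1, {r^3} of size 1, {r^1, r^5} of size 2, {r^2, r^4} of size 2, {s, sr^2, ...} of size 3, {sr, sr^3, ...} of size 3.
Character table:
  irrep \ class              {e} (size 1)  {r^3} (size 1)  {r^1, r^5} (size 2)  {r^2, r^4} (size 2)  {s, sr^2, ...} (size 3)  {sr, sr^3, ...} (size 3)
  chi_1 (triv)               1             1               1                    1                    1                        1                       
  chi_2 (sign: r->1, s->-1)  1             1               1                    1                    -1                       -1                      
  chi_3 (r->-1, s->1)        1             -1              -1                   1                    1                        -1                      
  chi_4 (r->-1, s->-1)       1             -1              -1                   1                    -1                       1                       
  chi_5 (2d, j=1)            2             -2              1                    -1                   0                        0                       
  chi_6 (2d, j=2)            2             2               -1                   -1                   0                        0                       

Spot check: chi_5 (2d, j=1) on {e} = 2.

Why: D_6 has order 2*6 = 12 with 6 conjugacy classes, hence 6 irreducibles. Sum of squared dims 1 + 1 + 1 + 1 + 4 + 4 = 12 = |G|. Linear characters come from the abelianisation; the 2-dimensional irreps have character r^k -> 2*cos(2*pi*j*k/6), reflections -> 0.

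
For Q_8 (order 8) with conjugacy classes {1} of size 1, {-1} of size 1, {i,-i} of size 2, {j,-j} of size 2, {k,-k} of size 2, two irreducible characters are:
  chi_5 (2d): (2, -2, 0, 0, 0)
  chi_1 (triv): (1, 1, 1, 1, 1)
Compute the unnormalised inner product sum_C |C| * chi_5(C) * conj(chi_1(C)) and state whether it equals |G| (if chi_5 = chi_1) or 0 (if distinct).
Sum = 0; so <chi_5, chi_1> = 0 (distinct irreducibles are orthogonal).

Solution. Compute term by term over conjugacy classes (|C| * chi_5(C) * conj(chi_1(C))):
  1*(2)*conj(1) + 1*(-2)*conj(1) + 2*(0)*conj(1) + 2*(0)*conj(1) + 2*(0)*conj(1)
  = (2) + (-2) + (0) + (0) + (0)
  = 0.
Dividing by |G| = 8 gives 0/8 = 0, matching the row-orthogonality relation <chi_5, chi_1> = [chi_5 = chi_1].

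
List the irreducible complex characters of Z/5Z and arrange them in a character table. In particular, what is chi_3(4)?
Character table of Z/5Z (irreps indexed chi_0,...,chi_4 with chi_k(m) = zeta_5^(k*m), zeta_5 = exp(2*pi*i/5)):
  irrep \ class  {0} (size 1)  {1} (size 1)    {2} (size 1)    {3} (size 1)    {4} (size 1)  
  chi_0          1             1               1               1               1             
  chi_1          1             exp(2*I*pi/5)   exp(4*I*pi/5)   exp(-4*I*pi/5)  exp(-2*I*pi/5)
  chi_2          1             exp(4*I*pi/5)   exp(-2*I*pi/5)  exp(2*I*pi/5)   exp(-4*I*pi/5)
  chi_3          1             exp(-4*I*pi/5)  exp(2*I*pi/5)   exp(-2*I*pi/5)  exp(4*I*pi/5) 
  chi_4          1             exp(-2*I*pi/5)  exp(-4*I*pi/5)  exp(4*I*pi/5)   exp(2*I*pi/5) 

Spot check: chi_3(4) = zeta_5^(3*4) = zeta_5^12 = exp(4*I*pi/5).

Reasoning: Z/5Z is abelian, so all 5 irreducible complex representations are 1-dimensional. They are given by chi_k(m) = zeta_5^(k*m) for k = 0,...,4. Row orthogonality: sum_m chi_k(m) conj(chi_l(m)) = 5 * [k = l].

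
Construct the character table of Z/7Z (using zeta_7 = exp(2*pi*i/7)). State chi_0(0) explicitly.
Character table of Z/7Z (irreps indexed chi_0,...,chi_6 with chi_k(m) = zeta_7^(k*m), zeta_7 = exp(2*pi*i/7)):
  irrep \ class  {0} (size 1)  {1} (size 1)    {2} (size 1)    {3} (size 1)    {4} (size 1)    {5} (size 1)    {6} (size 1)  
  chi_0          1             1               1               1               1               1               1             
  chi_1          1             exp(2*I*pi/7)   exp(4*I*pi/7)   exp(6*I*pi/7)   exp(-6*I*pi/7)  exp(-4*I*pi/7)  exp(-2*I*pi/7)
  chi_2          1             exp(4*I*pi/7)   exp(-6*I*pi/7)  exp(-2*I*pi/7)  exp(2*I*pi/7)   exp(6*I*pi/7)   exp(-4*I*pi/7)
  chi_3          1             exp(6*I*pi/7)   exp(-2*I*pi/7)  exp(4*I*pi/7)   exp(-4*I*pi/7)  exp(2*I*pi/7)   exp(-6*I*pi/7)
  chi_4          1             exp(-6*I*pi/7)  exp(2*I*pi/7)   exp(-4*I*pi/7)  exp(4*I*pi/7)   exp(-2*I*pi/7)  exp(6*I*pi/7) 
  chi_5          1             exp(-4*I*pi/7)  exp(6*I*pi/7)   exp(2*I*pi/7)   exp(-2*I*pi/7)  exp(-6*I*pi/7)  exp(4*I*pi/7) 
  chi_6          1             exp(-2*I*pi/7)  exp(-4*I*pi/7)  exp(-6*I*pi/7)  exp(6*I*pi/7)   exp(4*I*pi/7)   exp(2*I*pi/7) 

Spot check: chi_0(0) = zeta_7^(0*0) = zeta_7^0 = 1.

Reasoning: Z/7Z is abelian, so all 7 irreducible complex representations are 1-dimensional. They are given by chi_k(m) = zeta_7^(k*m) for k = 0,...,6. Row orthogonality: sum_m chi_k(m) conj(chi_l(m)) = 7 * [k = l].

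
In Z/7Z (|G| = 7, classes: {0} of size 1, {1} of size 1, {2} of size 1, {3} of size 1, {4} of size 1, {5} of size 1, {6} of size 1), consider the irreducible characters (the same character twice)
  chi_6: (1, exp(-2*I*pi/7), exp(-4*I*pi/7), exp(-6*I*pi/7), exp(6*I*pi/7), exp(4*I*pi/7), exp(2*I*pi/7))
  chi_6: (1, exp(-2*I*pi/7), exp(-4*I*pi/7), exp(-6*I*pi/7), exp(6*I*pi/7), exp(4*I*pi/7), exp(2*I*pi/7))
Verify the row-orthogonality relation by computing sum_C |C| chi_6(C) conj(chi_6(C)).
Sum = 7 = |G| = 7; so <chi_6, chi_6> = 1 (norm-1 confirms irreducibility).

Justification: Compute term by term over conjugacy classes (|C| * chi_6(C) * conj(chi_6(C))):
  1*(1)*conj(1) + 1*(exp(-2*I*pi/7))*conj(exp(-2*I*pi/7)) + 1*(exp(-4*I*pi/7))*conj(exp(-4*I*pi/7)) + 1*(exp(-6*I*pi/7))*conj(exp(-6*I*pi/7)) + 1*(exp(6*I*pi/7))*conj(exp(6*I*pi/7)) + 1*(exp(4*I*pi/7))*conj(exp(4*I*pi/7)) + 1*(exp(2*I*pi/7))*conj(exp(2*I*pi/7))
  = (1) + (1) + (1) + (1) + (1) + (1) + (1)
  = 7.
(Exp terms are combined using exp(i*s)*conj(exp(i*t)) = exp(i*(s-t)), and sums of them are collapsed using the identity that for every m > 1 the m distinct m-th roots of unity sum to 0, e.g. 1 + exp(2*I*pi/3) + exp(-2*I*pi/3) = 0.)
Dividing by |G| = 7 gives 7/7 = 1, matching the row-orthogonality relation <chi_6, chi_6> = [chi_6 = chi_6].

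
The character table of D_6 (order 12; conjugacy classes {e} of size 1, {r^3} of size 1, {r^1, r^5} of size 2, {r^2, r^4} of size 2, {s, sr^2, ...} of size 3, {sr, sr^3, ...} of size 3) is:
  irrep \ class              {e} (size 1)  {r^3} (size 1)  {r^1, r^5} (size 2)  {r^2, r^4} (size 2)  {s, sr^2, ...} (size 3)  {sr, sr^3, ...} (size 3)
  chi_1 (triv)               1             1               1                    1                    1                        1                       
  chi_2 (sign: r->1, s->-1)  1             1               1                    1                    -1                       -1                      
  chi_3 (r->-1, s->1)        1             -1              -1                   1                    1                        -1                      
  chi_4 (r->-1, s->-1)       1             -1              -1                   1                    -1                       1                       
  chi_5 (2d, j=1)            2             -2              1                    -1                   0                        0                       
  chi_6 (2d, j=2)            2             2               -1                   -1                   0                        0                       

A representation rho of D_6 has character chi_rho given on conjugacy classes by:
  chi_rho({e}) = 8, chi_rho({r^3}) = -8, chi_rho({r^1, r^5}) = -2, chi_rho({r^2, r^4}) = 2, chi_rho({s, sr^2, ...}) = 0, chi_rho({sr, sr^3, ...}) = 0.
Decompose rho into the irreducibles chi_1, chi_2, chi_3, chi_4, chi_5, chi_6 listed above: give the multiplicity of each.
Multiplicities: chi_1: 0, chi_2: 0, chi_3: 2, chi_4: 2, chi_5: 2, chi_6: 0.

Derivation: Use <chi_rho, chi> = (1/|G|) sum_C |C| * chi_rho(C) * conj(chi(C)) with |G| = 12 for each irreducible chi in the table:
  <chi_rho, chi_1> = (1/12)[1*(8)*conj(1) + 1*(-8)*conj(1) + 2*(-2)*conj(1) + 2*(2)*conj(1) + 3*(0)*conj(1) + 3*(0)*conj(1)]
      = (1/12)[(8) + (-8) + (-4) + (4) + (0) + (0)] = 0/12 = 0
  <chi_rho, chi_2> = (1/12)[1*(8)*conj(1) + 1*(-8)*conj(1) + 2*(-2)*conj(1) + 2*(2)*conj(1) + 3*(0)*conj(-1) + 3*(0)*conj(-1)]
      = (1/12)[(8) + (-8) + (-4) + (4) + (0) + (0)] = 0/12 = 0
  <chi_rho, chi_3> = (1/12)[1*(8)*conj(1) + 1*(-8)*conj(-1) + 2*(-2)*conj(-1) + 2*(2)*conj(1) + 3*(0)*conj(1) + 3*(0)*conj(-1)]
      = (1/12)[(8) + (8) + (4) + (4) + (0) + (0)] = 24/12 = 2
  <chi_rho, chi_4> = (1/12)[1*(8)*conj(1) + 1*(-8)*conj(-1) + 2*(-2)*conj(-1) + 2*(2)*conj(1) + 3*(0)*conj(-1) + 3*(0)*conj(1)]
      = (1/12)[(8) + (8) + (4) + (4) + (0) + (0)] = 24/12 = 2
  <chi_rho, chi_5> = (1/12)[1*(8)*conj(2) + 1*(-8)*conj(-2) + 2*(-2)*conj(1) + 2*(2)*conj(-1) + 3*(0)*conj(0) + 3*(0)*conj(0)]
      = (1/12)[(16) + (16) + (-4) + (-4) + (0) + (0)] = 24/12 = 2
  <chi_rho, chi_6> = (1/12)[1*(8)*conj(2) + 1*(-8)*conj(2) + 2*(-2)*conj(-1) + 2*(2)*conj(-1) + 3*(0)*conj(0) + 3*(0)*conj(0)]
      = (1/12)[(16) + (-16) + (4) + (-4) + (0) + (0)] = 0/12 = 0
Dimension check: dim(rho) = sum (mult * dim) = 0*1 + 0*1 + 2*1 + 2*1 + 2*2 + 0*2 = 8 = chi_rho(e) = 8.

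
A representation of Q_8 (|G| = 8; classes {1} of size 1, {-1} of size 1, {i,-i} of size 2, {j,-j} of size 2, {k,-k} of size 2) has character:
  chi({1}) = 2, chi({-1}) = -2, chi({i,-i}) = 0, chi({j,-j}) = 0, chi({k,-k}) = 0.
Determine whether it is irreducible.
Irreducible: <chi, chi> = 1.

Explanation: <chi, chi> = (1/|G|) sum_C |C| * |chi(C)|^2 = (1/8)[1*|2|^2 + 1*|-2|^2 + 2*|0|^2 + 2*|0|^2 + 2*|0|^2]
  = (1/8)[(4) + (4) + (0) + (0) + (0)] = 8/8 = 1.
A character is irreducible iff <chi, chi> = 1, so this representation is irreducible.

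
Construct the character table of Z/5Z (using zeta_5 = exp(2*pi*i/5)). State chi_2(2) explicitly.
Character table of Z/5Z (irreps indexed chi_0,...,chi_4 with chi_k(m) = zeta_5^(k*m), zeta_5 = exp(2*pi*i/5)):
  irrep \ class  {0} (size 1)  {1} (size 1)    {2} (size 1)    {3} (size 1)    {4} (size 1)  
  chi_0          1             1               1               1               1             
  chi_1          1             exp(2*I*pi/5)   exp(4*I*pi/5)   exp(-4*I*pi/5)  exp(-2*I*pi/5)
  chi_2          1             exp(4*I*pi/5)   exp(-2*I*pi/5)  exp(2*I*pi/5)   exp(-4*I*pi/5)
  chi_3          1             exp(-4*I*pi/5)  exp(2*I*pi/5)   exp(-2*I*pi/5)  exp(4*I*pi/5) 
  chi_4          1             exp(-2*I*pi/5)  exp(-4*I*pi/5)  exp(4*I*pi/5)   exp(2*I*pi/5) 

Spot check: chi_2(2) = zeta_5^(2*2) = zeta_5^4 = exp(-2*I*pi/5).

Why: Z/5Z is abelian, so all 5 irreducible complex representations are 1-dimensional. They are given by chi_k(m) = zeta_5^(k*m) for k = 0,...,4. Row orthogonality: sum_m chi_k(m) conj(chi_l(m)) = 5 * [k = l].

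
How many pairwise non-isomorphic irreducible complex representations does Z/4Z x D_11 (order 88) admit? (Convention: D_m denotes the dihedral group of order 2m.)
28

Argument: The number of irreducible complex representations of a finite group equals its number of conjugacy classes. For a direct product, #classes(G x H) = #classes(G) * #classes(H). Z/4Z has 4 classes (abelian), D_11 has 7 classes, so 4 * 7 = 28, so Z/4Z x D_11 (order 88) has exactly 28 irreducible complex representations.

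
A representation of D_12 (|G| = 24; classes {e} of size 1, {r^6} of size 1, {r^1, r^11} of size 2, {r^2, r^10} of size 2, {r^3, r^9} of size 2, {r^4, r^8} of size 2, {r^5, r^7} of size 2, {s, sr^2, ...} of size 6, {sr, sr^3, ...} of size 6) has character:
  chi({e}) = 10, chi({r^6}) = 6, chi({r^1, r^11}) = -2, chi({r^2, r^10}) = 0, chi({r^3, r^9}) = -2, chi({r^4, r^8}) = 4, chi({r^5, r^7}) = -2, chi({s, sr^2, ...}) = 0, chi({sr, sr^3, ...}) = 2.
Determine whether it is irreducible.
Not irreducible (reducible): <chi, chi> = 9 > 1.

Details: <chi, chi> = (1/|G|) sum_C |C| * |chi(C)|^2 = (1/24)[1*|10|^2 + 1*|6|^2 + 2*|-2|^2 + 2*|0|^2 + 2*|-2|^2 + 2*|4|^2 + 2*|-2|^2 + 6*|0|^2 + 6*|2|^2]
  = (1/24)[(100) + (36) + (8) + (0) + (8) + (32) + (8) + (0) + (24)] = 216/24 = 9.
A character is irreducible iff <chi, chi> = 1, so this representation is reducible.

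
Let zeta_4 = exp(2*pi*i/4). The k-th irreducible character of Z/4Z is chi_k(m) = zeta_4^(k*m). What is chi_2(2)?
chi_2(2) = zeta_4^4 = 1

Details: chi_2(2) = zeta_4^(2*2) = zeta_4^4. Since zeta_4^4 = 1, this equals zeta_4^0 = exp(2*pi*i*0/4) = 1.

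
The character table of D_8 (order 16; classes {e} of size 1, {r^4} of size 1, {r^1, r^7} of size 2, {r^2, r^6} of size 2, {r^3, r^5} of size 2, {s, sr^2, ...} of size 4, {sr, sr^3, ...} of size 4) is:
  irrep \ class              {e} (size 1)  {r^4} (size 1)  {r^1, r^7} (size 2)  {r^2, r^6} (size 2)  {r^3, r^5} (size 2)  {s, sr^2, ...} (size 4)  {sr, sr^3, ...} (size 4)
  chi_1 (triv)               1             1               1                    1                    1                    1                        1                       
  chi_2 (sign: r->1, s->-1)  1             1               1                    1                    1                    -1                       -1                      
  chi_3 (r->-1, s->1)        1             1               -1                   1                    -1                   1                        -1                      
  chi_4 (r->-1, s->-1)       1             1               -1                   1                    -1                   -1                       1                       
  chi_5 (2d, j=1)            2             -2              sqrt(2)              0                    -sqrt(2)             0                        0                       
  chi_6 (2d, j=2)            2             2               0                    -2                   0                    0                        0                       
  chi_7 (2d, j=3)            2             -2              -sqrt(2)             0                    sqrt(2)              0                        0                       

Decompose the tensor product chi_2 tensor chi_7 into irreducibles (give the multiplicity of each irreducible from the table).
chi_2 tensor chi_7 = chi_7 (all other irreducibles have multiplicity 0).

Explanation: The character of a tensor product is the pointwise product (chi_2 * chi_7)(C) = chi_2(C) * chi_7(C):
  {e}: (1)*(2), {r^4}: (1)*(-2), {r^1, r^7}: (1)*(-sqrt(2)), {r^2, r^6}: (1)*(0), {r^3, r^5}: (1)*(sqrt(2)), {s, sr^2, ...}: (-1)*(0), {sr, sr^3, ...}: (-1)*(0)
so (chi_2 * chi_7) takes values
  {e} -> 2, {r^4} -> -2, {r^1, r^7} -> -sqrt(2), {r^2, r^6} -> 0, {r^3, r^5} -> sqrt(2), {s, sr^2, ...} -> 0, {sr, sr^3, ...} -> 0.
Now take the inner product of this character with each irreducible chi from the table, <chi_2*chi_7, chi> = (1/16) sum_C |C| (chi_2*chi_7)(C) conj(chi(C)):
  <chi_2*chi_7, chi_1> = (1/16)[1*(2)*conj(1) + 1*(-2)*conj(1) + 2*(-sqrt(2))*conj(1) + 2*(0)*conj(1) + 2*(sqrt(2))*conj(1) + 4*(0)*conj(1) + 4*(0)*conj(1)]
      = (1/16)[(2) + (-2) + (-2*sqrt(2)) + (0) + (2*sqrt(2)) + (0) + (0)] = 0/16 = 0
  <chi_2*chi_7, chi_2> = (1/16)[1*(2)*conj(1) + 1*(-2)*conj(1) + 2*(-sqrt(2))*conj(1) + 2*(0)*conj(1) + 2*(sqrt(2))*conj(1) + 4*(0)*conj(-1) + 4*(0)*conj(-1)]
      = (1/16)[(2) + (-2) + (-2*sqrt(2)) + (0) + (2*sqrt(2)) + (0) + (0)] = 0/16 = 0
  <chi_2*chi_7, chi_3> = (1/16)[1*(2)*conj(1) + 1*(-2)*conj(1) + 2*(-sqrt(2))*conj(-1) + 2*(0)*conj(1) + 2*(sqrt(2))*conj(-1) + 4*(0)*conj(1) + 4*(0)*conj(-1)]
      = (1/16)[(2) + (-2) + (2*sqrt(2)) + (0) + (-2*sqrt(2)) + (0) + (0)] = 0/16 = 0
  <chi_2*chi_7, chi_4> = (1/16)[1*(2)*conj(1) + 1*(-2)*conj(1) + 2*(-sqrt(2))*conj(-1) + 2*(0)*conj(1) + 2*(sqrt(2))*conj(-1) + 4*(0)*conj(-1) + 4*(0)*conj(1)]
      = (1/16)[(2) + (-2) + (2*sqrt(2)) + (0) + (-2*sqrt(2)) + (0) + (0)] = 0/16 = 0
  <chi_2*chi_7, chi_5> = (1/16)[1*(2)*conj(2) + 1*(-2)*conj(-2) + 2*(-sqrt(2))*conj(sqrt(2)) + 2*(0)*conj(0) + 2*(sqrt(2))*conj(-sqrt(2)) + 4*(0)*conj(0) + 4*(0)*conj(0)]
      = (1/16)[(4) + (4) + (-4) + (0) + (-4) + (0) + (0)] = 0/16 = 0
  <chi_2*chi_7, chi_6> = (1/16)[1*(2)*conj(2) + 1*(-2)*conj(2) + 2*(-sqrt(2))*conj(0) + 2*(0)*conj(-2) + 2*(sqrt(2))*conj(0) + 4*(0)*conj(0) + 4*(0)*conj(0)]
      = (1/16)[(4) + (-4) + (0) + (0) + (0) + (0) + (0)] = 0/16 = 0
  <chi_2*chi_7, chi_7> = (1/16)[1*(2)*conj(2) + 1*(-2)*conj(-2) + 2*(-sqrt(2))*conj(-sqrt(2)) + 2*(0)*conj(0) + 2*(sqrt(2))*conj(sqrt(2)) + 4*(0)*conj(0) + 4*(0)*conj(0)]
      = (1/16)[(4) + (4) + (4) + (0) + (4) + (0) + (0)] = 16/16 = 1
Hence the multiplicities are chi_7: 1. Dimension check: dim(chi_2)*dim(chi_7) = 1*2 = 2 and sum (mult * dim) = 1*2 = 2.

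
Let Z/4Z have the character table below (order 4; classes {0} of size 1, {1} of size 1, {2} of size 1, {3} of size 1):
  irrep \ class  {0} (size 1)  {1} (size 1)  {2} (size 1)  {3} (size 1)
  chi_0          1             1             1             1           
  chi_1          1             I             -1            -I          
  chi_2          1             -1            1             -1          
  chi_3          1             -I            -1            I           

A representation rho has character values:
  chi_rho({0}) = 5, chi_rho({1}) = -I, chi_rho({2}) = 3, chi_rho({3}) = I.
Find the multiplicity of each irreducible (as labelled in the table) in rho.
Multiplicities: chi_0: 2, chi_1: 0, chi_2: 2, chi_3: 1.

Proof sketch: Use <chi_rho, chi> = (1/|G|) sum_C |C| * chi_rho(C) * conj(chi(C)) with |G| = 4 for each irreducible chi in the table:
  <chi_rho, chi_0> = (1/4)[1*(5)*conj(1) + 1*(-I)*conj(1) + 1*(3)*conj(1) + 1*(I)*conj(1)]
      = (1/4)[(5) + (-I) + (3) + (I)] = 8/4 = 2
  <chi_rho, chi_1> = (1/4)[1*(5)*conj(1) + 1*(-I)*conj(I) + 1*(3)*conj(-1) + 1*(I)*conj(-I)]
      = (1/4)[(5) + (-1) + (-3) + (-1)] = 0/4 = 0
  <chi_rho, chi_2> = (1/4)[1*(5)*conj(1) + 1*(-I)*conj(-1) + 1*(3)*conj(1) + 1*(I)*conj(-1)]
      = (1/4)[(5) + (I) + (3) + (-I)] = 8/4 = 2
  <chi_rho, chi_3> = (1/4)[1*(5)*conj(1) + 1*(-I)*conj(-I) + 1*(3)*conj(-1) + 1*(I)*conj(I)]
      = (1/4)[(5) + (1) + (-3) + (1)] = 4/4 = 1
(Exp terms are combined using exp(i*s)*conj(exp(i*t)) = exp(i*(s-t)), and sums of them are collapsed using the identity that for every m > 1 the m distinct m-th roots of unity sum to 0, e.g. 1 + exp(2*I*pi/3) + exp(-2*I*pi/3) = 0.)
Dimension check: dim(rho) = sum (mult * dim) = 2*1 + 0*1 + 2*1 + 1*1 = 5 = chi_rho(e) = 5.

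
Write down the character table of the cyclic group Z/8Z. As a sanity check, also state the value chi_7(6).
Character table of Z/8Z (irreps indexed chi_0,...,chi_7 with chi_k(m) = zeta_8^(k*m), zeta_8 = exp(2*pi*i/8)):
  irrep \ class  {0} (size 1)  {1} (size 1)    {2} (size 1)  {3} (size 1)    {4} (size 1)  {5} (size 1)    {6} (size 1)  {7} (size 1)  
  chi_0          1             1               1             1               1             1               1             1             
  chi_1          1             exp(I*pi/4)     I             exp(3*I*pi/4)   -1            exp(-3*I*pi/4)  -I            exp(-I*pi/4)  
  chi_2          1             I               -1            -I              1             I               -1            -I            
  chi_3          1             exp(3*I*pi/4)   -I            exp(I*pi/4)     -1            exp(-I*pi/4)    I             exp(-3*I*pi/4)
  chi_4          1             -1              1             -1              1             -1              1             -1            
  chi_5          1             exp(-3*I*pi/4)  I             exp(-I*pi/4)    -1            exp(I*pi/4)     -I            exp(3*I*pi/4) 
  chi_6          1             -I              -1            I               1             -I              -1            I             
  chi_7          1             exp(-I*pi/4)    -I            exp(-3*I*pi/4)  -1            exp(3*I*pi/4)   I             exp(I*pi/4)   

Spot check: chi_7(6) = zeta_8^(7*6) = zeta_8^42 = I.

Z/8Z is abelian, so all 8 irreducible complex representations are 1-dimensional. They are given by chi_k(m) = zeta_8^(k*m) for k = 0,...,7. Row orthogonality: sum_m chi_k(m) conj(chi_l(m)) = 8 * [k = l].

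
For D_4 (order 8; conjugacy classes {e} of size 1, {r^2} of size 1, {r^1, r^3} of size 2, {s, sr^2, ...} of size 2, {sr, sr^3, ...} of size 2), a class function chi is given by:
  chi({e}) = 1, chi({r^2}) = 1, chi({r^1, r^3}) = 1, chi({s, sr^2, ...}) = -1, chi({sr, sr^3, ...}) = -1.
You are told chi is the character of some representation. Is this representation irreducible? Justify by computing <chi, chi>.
Irreducible: <chi, chi> = 1.

Justification: <chi, chi> = (1/|G|) sum_C |C| * |chi(C)|^2 = (1/8)[1*|1|^2 + 1*|1|^2 + 2*|1|^2 + 2*|-1|^2 + 2*|-1|^2]
  = (1/8)[(1) + (1) + (2) + (2) + (2)] = 8/8 = 1.
A character is irreducible iff <chi, chi> = 1, so this representation is irreducible.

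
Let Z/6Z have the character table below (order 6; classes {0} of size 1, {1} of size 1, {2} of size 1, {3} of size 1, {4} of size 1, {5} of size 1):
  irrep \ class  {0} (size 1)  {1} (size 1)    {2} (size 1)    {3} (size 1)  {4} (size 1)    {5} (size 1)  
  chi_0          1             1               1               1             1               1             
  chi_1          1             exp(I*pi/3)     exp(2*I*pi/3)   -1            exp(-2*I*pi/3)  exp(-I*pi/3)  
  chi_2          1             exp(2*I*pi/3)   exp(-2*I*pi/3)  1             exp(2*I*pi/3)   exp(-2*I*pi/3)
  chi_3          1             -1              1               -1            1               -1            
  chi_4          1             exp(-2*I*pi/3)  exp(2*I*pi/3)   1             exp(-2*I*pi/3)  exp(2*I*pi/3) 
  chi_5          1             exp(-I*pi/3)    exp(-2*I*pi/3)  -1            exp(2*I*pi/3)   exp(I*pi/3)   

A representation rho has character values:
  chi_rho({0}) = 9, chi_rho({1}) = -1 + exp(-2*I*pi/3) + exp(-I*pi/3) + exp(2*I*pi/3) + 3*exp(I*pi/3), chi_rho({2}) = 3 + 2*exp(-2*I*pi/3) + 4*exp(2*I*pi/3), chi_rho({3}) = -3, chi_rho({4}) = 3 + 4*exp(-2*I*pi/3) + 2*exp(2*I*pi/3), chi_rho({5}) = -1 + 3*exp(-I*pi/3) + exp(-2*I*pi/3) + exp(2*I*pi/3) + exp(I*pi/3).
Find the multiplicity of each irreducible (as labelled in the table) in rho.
Multiplicities: chi_0: 1, chi_1: 3, chi_2: 1, chi_3: 2, chi_4: 1, chi_5: 1.

Details: Use <chi_rho, chi> = (1/|G|) sum_C |C| * chi_rho(C) * conj(chi(C)) with |G| = 6 for each irreducible chi in the table:
  <chi_rho, chi_0> = (1/6)[1*(9)*conj(1) + 1*(-1 + exp(-2*I*pi/3) + exp(-I*pi/3) + exp(2*I*pi/3) + 3*exp(I*pi/3))*conj(1) + 1*(3 + 2*exp(-2*I*pi/3) + 4*exp(2*I*pi/3))*conj(1) + 1*(-3)*conj(1) + 1*(3 + 4*exp(-2*I*pi/3) + 2*exp(2*I*pi/3))*conj(1) + 1*(-1 + 3*exp(-I*pi/3) + exp(-2*I*pi/3) + exp(2*I*pi/3) + exp(I*pi/3))*conj(1)]
      = (1/6)[(9) + (-1 + exp(-2*I*pi/3) + exp(-I*pi/3) + exp(2*I*pi/3) + 3*exp(I*pi/3)) + (3 + 2*exp(-2*I*pi/3) + 4*exp(2*I*pi/3)) + (-3) + (3 + 4*exp(-2*I*pi/3) + 2*exp(2*I*pi/3)) + (-1 + 3*exp(-I*pi/3) + exp(-2*I*pi/3) + exp(2*I*pi/3) + exp(I*pi/3))] = 6/6 = 1
  <chi_rho, chi_1> = (1/6)[1*(9)*conj(1) + 1*(-1 + exp(-2*I*pi/3) + exp(-I*pi/3) + exp(2*I*pi/3) + 3*exp(I*pi/3))*conj(exp(I*pi/3)) + 1*(3 + 2*exp(-2*I*pi/3) + 4*exp(2*I*pi/3))*conj(exp(2*I*pi/3)) + 1*(-3)*conj(-1) + 1*(3 + 4*exp(-2*I*pi/3) + 2*exp(2*I*pi/3))*conj(exp(-2*I*pi/3)) + 1*(-1 + 3*exp(-I*pi/3) + exp(-2*I*pi/3) + exp(2*I*pi/3) + exp(I*pi/3))*conj(exp(-I*pi/3))]
      = (1/6)[(9) + (2 + exp(-2*I*pi/3) - exp(-I*pi/3) + exp(I*pi/3)) + (4 + 3*exp(-2*I*pi/3) + 2*exp(2*I*pi/3)) + (3) + (4 + 2*exp(-2*I*pi/3) + 3*exp(2*I*pi/3)) + (2 - exp(I*pi/3) + exp(-I*pi/3) + exp(2*I*pi/3))] = 18/6 = 3
  <chi_rho, chi_2> = (1/6)[1*(9)*conj(1) + 1*(-1 + exp(-2*I*pi/3) + exp(-I*pi/3) + exp(2*I*pi/3) + 3*exp(I*pi/3))*conj(exp(2*I*pi/3)) + 1*(3 + 2*exp(-2*I*pi/3) + 4*exp(2*I*pi/3))*conj(exp(-2*I*pi/3)) + 1*(-3)*conj(1) + 1*(3 + 4*exp(-2*I*pi/3) + 2*exp(2*I*pi/3))*conj(exp(2*I*pi/3)) + 1*(-1 + 3*exp(-I*pi/3) + exp(-2*I*pi/3) + exp(2*I*pi/3) + exp(I*pi/3))*conj(exp(-2*I*pi/3))]
      = (1/6)[(9) + (3*exp(-I*pi/3) + exp(2*I*pi/3) - exp(-2*I*pi/3)) + (2 + 4*exp(-2*I*pi/3) + 3*exp(2*I*pi/3)) + (-3) + (2 + 3*exp(-2*I*pi/3) + 4*exp(2*I*pi/3)) + (exp(-2*I*pi/3) - exp(2*I*pi/3) + 3*exp(I*pi/3))] = 6/6 = 1
  <chi_rho, chi_3> = (1/6)[1*(9)*conj(1) + 1*(-1 + exp(-2*I*pi/3) + exp(-I*pi/3) + exp(2*I*pi/3) + 3*exp(I*pi/3))*conj(-1) + 1*(3 + 2*exp(-2*I*pi/3) + 4*exp(2*I*pi/3))*conj(1) + 1*(-3)*conj(-1) + 1*(3 + 4*exp(-2*I*pi/3) + 2*exp(2*I*pi/3))*conj(1) + 1*(-1 + 3*exp(-I*pi/3) + exp(-2*I*pi/3) + exp(2*I*pi/3) + exp(I*pi/3))*conj(-1)]
      = (1/6)[(9) + (1 - 3*exp(I*pi/3) - exp(2*I*pi/3) - exp(-I*pi/3) - exp(-2*I*pi/3)) + (3 + 2*exp(-2*I*pi/3) + 4*exp(2*I*pi/3)) + (3) + (3 + 4*exp(-2*I*pi/3) + 2*exp(2*I*pi/3)) + (1 - exp(I*pi/3) - exp(2*I*pi/3) - exp(-2*I*pi/3) - 3*exp(-I*pi/3))] = 12/6 = 2
  <chi_rho, chi_4> = (1/6)[1*(9)*conj(1) + 1*(-1 + exp(-2*I*pi/3) + exp(-I*pi/3) + exp(2*I*pi/3) + 3*exp(I*pi/3))*conj(exp(-2*I*pi/3)) + 1*(3 + 2*exp(-2*I*pi/3) + 4*exp(2*I*pi/3))*conj(exp(2*I*pi/3)) + 1*(-3)*conj(1) + 1*(3 + 4*exp(-2*I*pi/3) + 2*exp(2*I*pi/3))*conj(exp(-2*I*pi/3)) + 1*(-1 + 3*exp(-I*pi/3) + exp(-2*I*pi/3) + exp(2*I*pi/3) + exp(I*pi/3))*conj(exp(2*I*pi/3))]
      = (1/6)[(9) + (-2 + exp(-2*I*pi/3) - exp(2*I*pi/3) + exp(I*pi/3)) + (4 + 3*exp(-2*I*pi/3) + 2*exp(2*I*pi/3)) + (-3) + (4 + 2*exp(-2*I*pi/3) + 3*exp(2*I*pi/3)) + (-2 + exp(-I*pi/3) + exp(2*I*pi/3) - exp(-2*I*pi/3))] = 6/6 = 1
  <chi_rho, chi_5> = (1/6)[1*(9)*conj(1) + 1*(-1 + exp(-2*I*pi/3) + exp(-I*pi/3) + exp(2*I*pi/3) + 3*exp(I*pi/3))*conj(exp(-I*pi/3)) + 1*(3 + 2*exp(-2*I*pi/3) + 4*exp(2*I*pi/3))*conj(exp(-2*I*pi/3)) + 1*(-3)*conj(-1) + 1*(3 + 4*exp(-2*I*pi/3) + 2*exp(2*I*pi/3))*conj(exp(2*I*pi/3)) + 1*(-1 + 3*exp(-I*pi/3) + exp(-2*I*pi/3) + exp(2*I*pi/3) + exp(I*pi/3))*conj(exp(I*pi/3))]
      = (1/6)[(9) + (-exp(I*pi/3) + exp(-I*pi/3) + 3*exp(2*I*pi/3)) + (2 + 4*exp(-2*I*pi/3) + 3*exp(2*I*pi/3)) + (3) + (2 + 3*exp(-2*I*pi/3) + 4*exp(2*I*pi/3)) + (3*exp(-2*I*pi/3) - exp(-I*pi/3) + exp(I*pi/3))] = 6/6 = 1
(Exp terms are combined using exp(i*s)*conj(exp(i*t)) = exp(i*(s-t)), and sums of them are collapsed using the identity that for every m > 1 the m distinct m-th roots of unity sum to 0, e.g. 1 + exp(2*I*pi/3) + exp(-2*I*pi/3) = 0.)
Dimension check: dim(rho) = sum (mult * dim) = 1*1 + 3*1 + 1*1 + 2*1 + 1*1 + 1*1 = 9 = chi_rho(e) = 9.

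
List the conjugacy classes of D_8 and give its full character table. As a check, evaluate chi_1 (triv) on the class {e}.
Conjugacy classes: {e} of size 1, {r^4} of size 1, {r^1, r^7} of size 2, {r^2, r^6} of size 2, {r^3, r^5} of size 2, {s, sr^2, ...} of size 4, {sr, sr^3, ...} of size 4.
Character table:
  irrep \ class              {e} (size 1)  {r^4} (size 1)  {r^1, r^7} (size 2)  {r^2, r^6} (size 2)  {r^3, r^5} (size 2)  {s, sr^2, ...} (size 4)  {sr, sr^3, ...} (size 4)
  chi_1 (triv)               1             1               1                    1                    1                    1                        1                       
  chi_2 (sign: r->1, s->-1)  1             1               1                    1                    1                    -1                       -1                      
  chi_3 (r->-1, s->1)        1             1               -1                   1                    -1                   1                        -1                      
  chi_4 (r->-1, s->-1)       1             1               -1                   1                    -1                   -1                       1                       
  chi_5 (2d, j=1)            2             -2              sqrt(2)              0                    -sqrt(2)             0                        0                       
  chi_6 (2d, j=2)            2             2               0                    -2                   0                    0                        0                       
  chi_7 (2d, j=3)            2             -2              -sqrt(2)             0                    sqrt(2)              0                        0                       

Spot check: chi_1 (triv) on {e} = 1.

Argument: D_8 has order 2*8 = 16 with 7 conjugacy classes, hence 7 irreducibles. Sum of squared dims 1 + 1 + 1 + 1 + 4 + 4 + 4 = 16 = |G|. Linear characters come from the abelianisation; the 2-dimensional irreps have character r^k -> 2*cos(2*pi*j*k/8), reflections -> 0.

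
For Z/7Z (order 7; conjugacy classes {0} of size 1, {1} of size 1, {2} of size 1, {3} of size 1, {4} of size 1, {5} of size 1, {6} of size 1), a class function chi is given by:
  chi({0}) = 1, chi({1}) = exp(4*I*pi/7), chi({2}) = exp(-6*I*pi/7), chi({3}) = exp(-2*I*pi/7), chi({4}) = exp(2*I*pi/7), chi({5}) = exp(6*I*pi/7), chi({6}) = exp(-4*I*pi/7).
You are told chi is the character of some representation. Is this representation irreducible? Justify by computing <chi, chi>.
Irreducible: <chi, chi> = 1.

<chi, chi> = (1/|G|) sum_C |C| * |chi(C)|^2 = (1/7)[1*|1|^2 + 1*|exp(4*I*pi/7)|^2 + 1*|exp(-6*I*pi/7)|^2 + 1*|exp(-2*I*pi/7)|^2 + 1*|exp(2*I*pi/7)|^2 + 1*|exp(6*I*pi/7)|^2 + 1*|exp(-4*I*pi/7)|^2]
  = (1/7)[(1) + (1) + (1) + (1) + (1) + (1) + (1)] = 7/7 = 1.
(Exp terms are combined using exp(i*s)*conj(exp(i*t)) = exp(i*(s-t)), and sums of them are collapsed using the identity that for every m > 1 the m distinct m-th roots of unity sum to 0, e.g. 1 + exp(2*I*pi/3) + exp(-2*I*pi/3) = 0.)
A character is irreducible iff <chi, chi> = 1, so this representation is irreducible.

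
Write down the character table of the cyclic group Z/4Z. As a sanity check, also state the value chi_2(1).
Character table of Z/4Z (irreps indexed chi_0,...,chi_3 with chi_k(m) = zeta_4^(k*m), zeta_4 = exp(2*pi*i/4)):
  irrep \ class  {0} (size 1)  {1} (size 1)  {2} (size 1)  {3} (size 1)
  chi_0          1             1             1             1           
  chi_1          1             I             -1            -I          
  chi_2          1             -1            1             -1          
  chi_3          1             -I            -1            I           

Spot check: chi_2(1) = zeta_4^(2*1) = zeta_4^2 = -1.

Argument: Z/4Z is abelian, so all 4 irreducible complex representations are 1-dimensional. They are given by chi_k(m) = zeta_4^(k*m) for k = 0,...,3. Row orthogonality: sum_m chi_k(m) conj(chi_l(m)) = 4 * [k = l].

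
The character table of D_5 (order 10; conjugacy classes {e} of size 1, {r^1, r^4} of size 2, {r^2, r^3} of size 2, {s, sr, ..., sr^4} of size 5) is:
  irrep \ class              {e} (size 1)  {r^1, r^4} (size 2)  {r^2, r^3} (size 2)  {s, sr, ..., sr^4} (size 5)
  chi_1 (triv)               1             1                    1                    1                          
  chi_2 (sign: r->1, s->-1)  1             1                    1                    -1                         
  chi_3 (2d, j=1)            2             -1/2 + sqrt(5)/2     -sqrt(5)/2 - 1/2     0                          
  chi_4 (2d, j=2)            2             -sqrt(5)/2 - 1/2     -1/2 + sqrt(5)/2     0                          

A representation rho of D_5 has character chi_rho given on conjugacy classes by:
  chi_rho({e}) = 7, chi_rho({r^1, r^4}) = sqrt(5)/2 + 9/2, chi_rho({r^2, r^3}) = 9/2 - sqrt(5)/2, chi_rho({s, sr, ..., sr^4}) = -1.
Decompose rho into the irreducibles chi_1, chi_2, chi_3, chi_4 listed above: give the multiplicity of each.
Multiplicities: chi_1: 2, chi_2: 3, chi_3: 1, chi_4: 0.

Proof sketch: Use <chi_rho, chi> = (1/|G|) sum_C |C| * chi_rho(C) * conj(chi(C)) with |G| = 10 for each irreducible chi in the table:
  <chi_rho, chi_1> = (1/10)[1*(7)*conj(1) + 2*(sqrt(5)/2 + 9/2)*conj(1) + 2*(9/2 - sqrt(5)/2)*conj(1) + 5*(-1)*conj(1)]
      = (1/10)[(7) + (sqrt(5) + 9) + (9 - sqrt(5)) + (-5)] = 20/10 = 2
  <chi_rho, chi_2> = (1/10)[1*(7)*conj(1) + 2*(sqrt(5)/2 + 9/2)*conj(1) + 2*(9/2 - sqrt(5)/2)*conj(1) + 5*(-1)*conj(-1)]
      = (1/10)[(7) + (sqrt(5) + 9) + (9 - sqrt(5)) + (5)] = 30/10 = 3
  <chi_rho, chi_3> = (1/10)[1*(7)*conj(2) + 2*(sqrt(5)/2 + 9/2)*conj(-1/2 + sqrt(5)/2) + 2*(9/2 - sqrt(5)/2)*conj(-sqrt(5)/2 - 1/2) + 5*(-1)*conj(0)]
      = (1/10)[(14) + (-2 + 4*sqrt(5)) + (-4*sqrt(5) - 2) + (0)] = 10/10 = 1
  <chi_rho, chi_4> = (1/10)[1*(7)*conj(2) + 2*(sqrt(5)/2 + 9/2)*conj(-sqrt(5)/2 - 1/2) + 2*(9/2 - sqrt(5)/2)*conj(-1/2 + sqrt(5)/2) + 5*(-1)*conj(0)]
      = (1/10)[(14) + (-5*sqrt(5) - 7) + (-7 + 5*sqrt(5)) + (0)] = 0/10 = 0
Dimension check: dim(rho) = sum (mult * dim) = 2*1 + 3*1 + 1*2 + 0*2 = 7 = chi_rho(e) = 7.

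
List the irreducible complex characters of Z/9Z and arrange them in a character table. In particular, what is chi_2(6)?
Character table of Z/9Z (irreps indexed chi_0,...,chi_8 with chi_k(m) = zeta_9^(k*m), zeta_9 = exp(2*pi*i/9)):
  irrep \ class  {0} (size 1)  {1} (size 1)    {2} (size 1)    {3} (size 1)    {4} (size 1)    {5} (size 1)    {6} (size 1)    {7} (size 1)    {8} (size 1)  
  chi_0          1             1               1               1               1               1               1               1               1             
  chi_1          1             exp(2*I*pi/9)   exp(4*I*pi/9)   exp(2*I*pi/3)   exp(8*I*pi/9)   exp(-8*I*pi/9)  exp(-2*I*pi/3)  exp(-4*I*pi/9)  exp(-2*I*pi/9)
  chi_2          1             exp(4*I*pi/9)   exp(8*I*pi/9)   exp(-2*I*pi/3)  exp(-2*I*pi/9)  exp(2*I*pi/9)   exp(2*I*pi/3)   exp(-8*I*pi/9)  exp(-4*I*pi/9)
  chi_3          1             exp(2*I*pi/3)   exp(-2*I*pi/3)  1               exp(2*I*pi/3)   exp(-2*I*pi/3)  1               exp(2*I*pi/3)   exp(-2*I*pi/3)
  chi_4          1             exp(8*I*pi/9)   exp(-2*I*pi/9)  exp(2*I*pi/3)   exp(-4*I*pi/9)  exp(4*I*pi/9)   exp(-2*I*pi/3)  exp(2*I*pi/9)   exp(-8*I*pi/9)
  chi_5          1             exp(-8*I*pi/9)  exp(2*I*pi/9)   exp(-2*I*pi/3)  exp(4*I*pi/9)   exp(-4*I*pi/9)  exp(2*I*pi/3)   exp(-2*I*pi/9)  exp(8*I*pi/9) 
  chi_6          1             exp(-2*I*pi/3)  exp(2*I*pi/3)   1               exp(-2*I*pi/3)  exp(2*I*pi/3)   1               exp(-2*I*pi/3)  exp(2*I*pi/3) 
  chi_7          1             exp(-4*I*pi/9)  exp(-8*I*pi/9)  exp(2*I*pi/3)   exp(2*I*pi/9)   exp(-2*I*pi/9)  exp(-2*I*pi/3)  exp(8*I*pi/9)   exp(4*I*pi/9) 
  chi_8          1             exp(-2*I*pi/9)  exp(-4*I*pi/9)  exp(-2*I*pi/3)  exp(-8*I*pi/9)  exp(8*I*pi/9)   exp(2*I*pi/3)   exp(4*I*pi/9)   exp(2*I*pi/9) 

Spot check: chi_2(6) = zeta_9^(2*6) = zeta_9^12 = exp(2*I*pi/3).

Justification: Z/9Z is abelian, so all 9 irreducible complex representations are 1-dimensional. They are given by chi_k(m) = zeta_9^(k*m) for k = 0,...,8. Row orthogonality: sum_m chi_k(m) conj(chi_l(m)) = 9 * [k = l].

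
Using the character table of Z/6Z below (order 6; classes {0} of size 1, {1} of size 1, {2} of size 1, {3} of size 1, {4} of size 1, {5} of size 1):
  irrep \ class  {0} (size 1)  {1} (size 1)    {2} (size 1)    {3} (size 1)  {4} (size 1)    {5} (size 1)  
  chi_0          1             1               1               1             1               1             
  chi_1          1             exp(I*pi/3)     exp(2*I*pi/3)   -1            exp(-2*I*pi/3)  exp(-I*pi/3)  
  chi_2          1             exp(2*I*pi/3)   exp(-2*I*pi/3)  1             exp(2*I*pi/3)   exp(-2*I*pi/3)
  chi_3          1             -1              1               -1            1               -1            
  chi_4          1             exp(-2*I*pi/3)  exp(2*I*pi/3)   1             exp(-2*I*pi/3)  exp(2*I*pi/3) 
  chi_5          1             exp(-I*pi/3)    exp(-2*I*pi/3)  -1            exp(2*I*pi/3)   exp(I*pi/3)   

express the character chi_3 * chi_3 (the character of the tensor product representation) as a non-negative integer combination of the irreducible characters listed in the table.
chi_3 tensor chi_3 = chi_0 (all other irreducibles have multiplicity 0).

Details: The character of a tensor product is the pointwise product (chi_3 * chi_3)(C) = chi_3(C) * chi_3(C):
  {0}: (1)*(1), {1}: (-1)*(-1), {2}: (1)*(1), {3}: (-1)*(-1), {4}: (1)*(1), {5}: (-1)*(-1)
so (chi_3 * chi_3) takes values
  {0} -> 1, {1} -> 1, {2} -> 1, {3} -> 1, {4} -> 1, {5} -> 1.
Now take the inner product of this character with each irreducible chi from the table, <chi_3*chi_3, chi> = (1/6) sum_C |C| (chi_3*chi_3)(C) conj(chi(C)):
  <chi_3*chi_3, chi_0> = (1/6)[1*(1)*conj(1) + 1*(1)*conj(1) + 1*(1)*conj(1) + 1*(1)*conj(1) + 1*(1)*conj(1) + 1*(1)*conj(1)]
      = (1/6)[(1) + (1) + (1) + (1) + (1) + (1)] = 6/6 = 1
  <chi_3*chi_3, chi_1> = (1/6)[1*(1)*conj(1) + 1*(1)*conj(exp(I*pi/3)) + 1*(1)*conj(exp(2*I*pi/3)) + 1*(1)*conj(-1) + 1*(1)*conj(exp(-2*I*pi/3)) + 1*(1)*conj(exp(-I*pi/3))]
      = (1/6)[(1) + (exp(-I*pi/3)) + (exp(-2*I*pi/3)) + (-1) + (exp(2*I*pi/3)) + (exp(I*pi/3))] = 0/6 = 0
  <chi_3*chi_3, chi_2> = (1/6)[1*(1)*conj(1) + 1*(1)*conj(exp(2*I*pi/3)) + 1*(1)*conj(exp(-2*I*pi/3)) + 1*(1)*conj(1) + 1*(1)*conj(exp(2*I*pi/3)) + 1*(1)*conj(exp(-2*I*pi/3))]
      = (1/6)[(1) + (exp(-2*I*pi/3)) + (exp(2*I*pi/3)) + (1) + (exp(-2*I*pi/3)) + (exp(2*I*pi/3))] = 0/6 = 0
  <chi_3*chi_3, chi_3> = (1/6)[1*(1)*conj(1) + 1*(1)*conj(-1) + 1*(1)*conj(1) + 1*(1)*conj(-1) + 1*(1)*conj(1) + 1*(1)*conj(-1)]
      = (1/6)[(1) + (-1) + (1) + (-1) + (1) + (-1)] = 0/6 = 0
  <chi_3*chi_3, chi_4> = (1/6)[1*(1)*conj(1) + 1*(1)*conj(exp(-2*I*pi/3)) + 1*(1)*conj(exp(2*I*pi/3)) + 1*(1)*conj(1) + 1*(1)*conj(exp(-2*I*pi/3)) + 1*(1)*conj(exp(2*I*pi/3))]
      = (1/6)[(1) + (exp(2*I*pi/3)) + (exp(-2*I*pi/3)) + (1) + (exp(2*I*pi/3)) + (exp(-2*I*pi/3))] = 0/6 = 0
  <chi_3*chi_3, chi_5> = (1/6)[1*(1)*conj(1) + 1*(1)*conj(exp(-I*pi/3)) + 1*(1)*conj(exp(-2*I*pi/3)) + 1*(1)*conj(-1) + 1*(1)*conj(exp(2*I*pi/3)) + 1*(1)*conj(exp(I*pi/3))]
      = (1/6)[(1) + (exp(I*pi/3)) + (exp(2*I*pi/3)) + (-1) + (exp(-2*I*pi/3)) + (exp(-I*pi/3))] = 0/6 = 0
(Exp terms are combined using exp(i*s)*conj(exp(i*t)) = exp(i*(s-t)), and sums of them are collapsed using the identity that for every m > 1 the m distinct m-th roots of unity sum to 0, e.g. 1 + exp(2*I*pi/3) + exp(-2*I*pi/3) = 0.)
Hence the multiplicities are chi_0: 1. Dimension check: dim(chi_3)*dim(chi_3) = 1*1 = 1 and sum (mult * dim) = 1*1 = 1.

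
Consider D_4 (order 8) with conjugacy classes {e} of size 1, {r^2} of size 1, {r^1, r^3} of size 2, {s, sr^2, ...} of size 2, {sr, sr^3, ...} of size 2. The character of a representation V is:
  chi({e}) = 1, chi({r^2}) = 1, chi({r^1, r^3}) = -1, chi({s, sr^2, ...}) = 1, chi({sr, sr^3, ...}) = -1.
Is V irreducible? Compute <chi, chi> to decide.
Irreducible: <chi, chi> = 1.

Reasoning: <chi, chi> = (1/|G|) sum_C |C| * |chi(C)|^2 = (1/8)[1*|1|^2 + 1*|1|^2 + 2*|-1|^2 + 2*|1|^2 + 2*|-1|^2]
  = (1/8)[(1) + (1) + (2) + (2) + (2)] = 8/8 = 1.
A character is irreducible iff <chi, chi> = 1, so this representation is irreducible.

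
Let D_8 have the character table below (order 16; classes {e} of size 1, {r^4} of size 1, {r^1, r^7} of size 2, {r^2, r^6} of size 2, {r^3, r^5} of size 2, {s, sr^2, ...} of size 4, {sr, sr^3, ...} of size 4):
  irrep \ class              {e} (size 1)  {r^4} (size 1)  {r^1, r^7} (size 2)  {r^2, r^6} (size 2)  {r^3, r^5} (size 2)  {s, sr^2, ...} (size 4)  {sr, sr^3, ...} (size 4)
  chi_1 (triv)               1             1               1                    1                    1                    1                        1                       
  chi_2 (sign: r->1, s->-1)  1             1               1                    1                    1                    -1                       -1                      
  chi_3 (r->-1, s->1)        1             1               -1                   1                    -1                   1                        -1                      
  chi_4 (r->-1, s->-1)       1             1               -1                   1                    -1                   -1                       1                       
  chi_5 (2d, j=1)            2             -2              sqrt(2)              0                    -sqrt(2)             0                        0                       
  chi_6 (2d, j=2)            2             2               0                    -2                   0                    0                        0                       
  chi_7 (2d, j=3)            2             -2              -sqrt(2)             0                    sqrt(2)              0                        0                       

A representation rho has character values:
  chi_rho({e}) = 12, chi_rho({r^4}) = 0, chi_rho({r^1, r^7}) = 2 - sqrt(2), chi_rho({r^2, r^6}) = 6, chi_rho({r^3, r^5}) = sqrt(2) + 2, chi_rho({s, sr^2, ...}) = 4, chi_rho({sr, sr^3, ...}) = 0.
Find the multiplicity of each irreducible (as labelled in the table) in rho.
Multiplicities: chi_1: 3, chi_2: 1, chi_3: 2, chi_4: 0, chi_5: 1, chi_6: 0, chi_7: 2.

Why: Use <chi_rho, chi> = (1/|G|) sum_C |C| * chi_rho(C) * conj(chi(C)) with |G| = 16 for each irreducible chi in the table:
  <chi_rho, chi_1> = (1/16)[1*(12)*conj(1) + 1*(0)*conj(1) + 2*(2 - sqrt(2))*conj(1) + 2*(6)*conj(1) + 2*(sqrt(2) + 2)*conj(1) + 4*(4)*conj(1) + 4*(0)*conj(1)]
      = (1/16)[(12) + (0) + (4 - 2*sqrt(2)) + (12) + (2*sqrt(2) + 4) + (16) + (0)] = 48/16 = 3
  <chi_rho, chi_2> = (1/16)[1*(12)*conj(1) + 1*(0)*conj(1) + 2*(2 - sqrt(2))*conj(1) + 2*(6)*conj(1) + 2*(sqrt(2) + 2)*conj(1) + 4*(4)*conj(-1) + 4*(0)*conj(-1)]
      = (1/16)[(12) + (0) + (4 - 2*sqrt(2)) + (12) + (2*sqrt(2) + 4) + (-16) + (0)] = 16/16 = 1
  <chi_rho, chi_3> = (1/16)[1*(12)*conj(1) + 1*(0)*conj(1) + 2*(2 - sqrt(2))*conj(-1) + 2*(6)*conj(1) + 2*(sqrt(2) + 2)*conj(-1) + 4*(4)*conj(1) + 4*(0)*conj(-1)]
      = (1/16)[(12) + (0) + (-4 + 2*sqrt(2)) + (12) + (-4 - 2*sqrt(2)) + (16) + (0)] = 32/16 = 2
  <chi_rho, chi_4> = (1/16)[1*(12)*conj(1) + 1*(0)*conj(1) + 2*(2 - sqrt(2))*conj(-1) + 2*(6)*conj(1) + 2*(sqrt(2) + 2)*conj(-1) + 4*(4)*conj(-1) + 4*(0)*conj(1)]
      = (1/16)[(12) + (0) + (-4 + 2*sqrt(2)) + (12) + (-4 - 2*sqrt(2)) + (-16) + (0)] = 0/16 = 0
  <chi_rho, chi_5> = (1/16)[1*(12)*conj(2) + 1*(0)*conj(-2) + 2*(2 - sqrt(2))*conj(sqrt(2)) + 2*(6)*conj(0) + 2*(sqrt(2) + 2)*conj(-sqrt(2)) + 4*(4)*conj(0) + 4*(0)*conj(0)]
      = (1/16)[(24) + (0) + (-4 + 4*sqrt(2)) + (0) + (-4*sqrt(2) - 4) + (0) + (0)] = 16/16 = 1
  <chi_rho, chi_6> = (1/16)[1*(12)*conj(2) + 1*(0)*conj(2) + 2*(2 - sqrt(2))*conj(0) + 2*(6)*conj(-2) + 2*(sqrt(2) + 2)*conj(0) + 4*(4)*conj(0) + 4*(0)*conj(0)]
      = (1/16)[(24) + (0) + (0) + (-24) + (0) + (0) + (0)] = 0/16 = 0
  <chi_rho, chi_7> = (1/16)[1*(12)*conj(2) + 1*(0)*conj(-2) + 2*(2 - sqrt(2))*conj(-sqrt(2)) + 2*(6)*conj(0) + 2*(sqrt(2) + 2)*conj(sqrt(2)) + 4*(4)*conj(0) + 4*(0)*conj(0)]
      = (1/16)[(24) + (0) + (4 - 4*sqrt(2)) + (0) + (4 + 4*sqrt(2)) + (0) + (0)] = 32/16 = 2
Dimension check: dim(rho) = sum (mult * dim) = 3*1 + 1*1 + 2*1 + 0*1 + 1*2 + 0*2 + 2*2 = 12 = chi_rho(e) = 12.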